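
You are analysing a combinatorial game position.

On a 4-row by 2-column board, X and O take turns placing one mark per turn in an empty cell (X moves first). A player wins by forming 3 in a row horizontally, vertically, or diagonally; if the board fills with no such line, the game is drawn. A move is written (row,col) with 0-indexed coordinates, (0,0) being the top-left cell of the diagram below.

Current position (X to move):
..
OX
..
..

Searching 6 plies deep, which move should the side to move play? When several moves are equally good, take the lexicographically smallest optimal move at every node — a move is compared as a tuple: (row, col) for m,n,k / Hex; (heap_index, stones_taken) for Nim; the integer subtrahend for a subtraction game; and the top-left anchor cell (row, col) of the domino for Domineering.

p1 X@[../OX/../..]: (0,0)[X./OX/../..]+0 (0,1)[.X/OX/../..]+0 (2,0)[../OX/X./..]+0 (2,1)[../OX/.X/..]+1* (3,0)[../OX/../X.]+0 (3,1)[../OX/../.X]+0
p2 O@[../OX/.X/..]: (0,0)[O./OX/.X/..]-1* (0,1)[.O/OX/.X/..]-1 (2,0)[../OX/OX/..]-1 (3,0)[../OX/.X/O.]-1 (3,1)[../OX/.X/.O]-1
p3 X@[O./OX/.X/..]: (0,1)[OX/OX/.X/..]+1* (2,0)[O./OX/XX/..]+1 (3,0)[O./OX/.X/X.]-1 (3,1)[O./OX/.X/.X]+1
p4 O@[OX/OX/.X/..] terminal -1; root [../OX/../..] d6

X's best at [../OX/../..]: (2,1)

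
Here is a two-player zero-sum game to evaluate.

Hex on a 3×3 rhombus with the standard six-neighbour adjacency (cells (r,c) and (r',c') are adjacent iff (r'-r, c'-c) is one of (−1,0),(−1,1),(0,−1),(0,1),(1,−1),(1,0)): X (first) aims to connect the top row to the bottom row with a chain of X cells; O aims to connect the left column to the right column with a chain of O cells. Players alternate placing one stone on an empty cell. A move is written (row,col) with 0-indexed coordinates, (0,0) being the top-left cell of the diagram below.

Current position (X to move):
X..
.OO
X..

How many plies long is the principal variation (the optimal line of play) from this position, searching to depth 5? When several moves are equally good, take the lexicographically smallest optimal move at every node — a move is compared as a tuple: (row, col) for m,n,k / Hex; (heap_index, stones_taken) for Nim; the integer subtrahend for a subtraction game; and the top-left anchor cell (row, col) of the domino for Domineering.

PV length from [X../.OO/X..]: 1 ply

p1 X@[X../.OO/X..]: (0,1)[XX./.OO/X..]-1 (0,2)[X.X/.OO/X..]-1 (1,0)[X../XOO/X..]+1* (2,1)[X../.OO/XX.]-1 (2,2)[X../.OO/X.X]-1
p2 O@[X../XOO/X..] terminal -1; root [X../.OO/X..] d5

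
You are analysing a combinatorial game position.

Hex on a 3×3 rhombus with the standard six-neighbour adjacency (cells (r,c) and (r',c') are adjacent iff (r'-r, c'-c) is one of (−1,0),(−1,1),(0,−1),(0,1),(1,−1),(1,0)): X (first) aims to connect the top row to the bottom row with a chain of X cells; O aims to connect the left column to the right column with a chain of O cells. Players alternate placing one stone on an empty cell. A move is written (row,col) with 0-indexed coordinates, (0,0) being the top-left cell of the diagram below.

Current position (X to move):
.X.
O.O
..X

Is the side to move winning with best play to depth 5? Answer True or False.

p1 X@[.X./O.O/..X]: (0,0)[XX./O.O/..X]-1 (0,2)[.XX/O.O/..X]-1 (1,1)[.X./OXO/..X]+1* (2,0)[.X./O.O/X.X]-1 (2,1)[.X./O.O/.XX]-1
p2 O@[.X./OXO/..X]: (0,0)[OX./OXO/..X]-1* (0,2)[.XO/OXO/..X]-1 (2,0)[.X./OXO/O.X]-1 (2,1)[.X./OXO/.OX]-1
p3 X@[OX./OXO/..X]: (0,2)[OXX/OXO/..X]+1* (2,0)[OX./OXO/X.X]+1 (2,1)[OX./OXO/.XX]+1
p4 O@[OXX/OXO/..X]: (2,0)[OXX/OXO/O.X]-1* (2,1)[OXX/OXO/.OX]-1
p5 X@[OXX/OXO/O.X]: (2,1)[OXX/OXO/OXX]+1*
p6 O@[OXX/OXO/OXX] terminal -1; root [.X./O.O/..X] d5

X winning at [.X./O.O/..X]: True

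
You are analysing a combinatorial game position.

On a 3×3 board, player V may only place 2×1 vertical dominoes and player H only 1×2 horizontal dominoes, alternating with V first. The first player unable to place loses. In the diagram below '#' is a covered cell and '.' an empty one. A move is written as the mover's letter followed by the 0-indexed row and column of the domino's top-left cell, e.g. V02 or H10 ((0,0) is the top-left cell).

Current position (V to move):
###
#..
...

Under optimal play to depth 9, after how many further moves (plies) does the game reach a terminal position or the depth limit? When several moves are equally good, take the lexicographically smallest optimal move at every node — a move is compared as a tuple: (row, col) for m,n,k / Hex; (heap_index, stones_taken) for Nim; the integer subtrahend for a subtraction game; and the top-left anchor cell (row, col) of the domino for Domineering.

PV length from [###/#../...]: 1 ply

[###/#../...] V move#1: V11:+1/###/##./.#.*, V12:-1/###/#.#/..#
[###/##./.#.] end (terminal -1, H#2); searched ###/#../... to 9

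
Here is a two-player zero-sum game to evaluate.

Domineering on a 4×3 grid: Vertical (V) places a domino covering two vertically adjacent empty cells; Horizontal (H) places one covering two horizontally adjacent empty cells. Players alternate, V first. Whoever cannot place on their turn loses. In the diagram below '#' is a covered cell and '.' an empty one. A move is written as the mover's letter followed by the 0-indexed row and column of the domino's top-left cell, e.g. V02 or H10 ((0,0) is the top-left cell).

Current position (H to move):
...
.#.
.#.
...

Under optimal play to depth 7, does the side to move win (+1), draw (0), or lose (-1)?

value(.../.#./.#./..., H) = -1

ply 1, H at .../.#./.#./... | H00=-1→##./.#./.#./...*; H01=-1→.##/.#./.#./...; H30=-1→.../.#./.#./##.; H31=-1→.../.#./.#./.##
ply 2, V at ##./.#./.#./... | V02=+1→###/.##/.#./...*; V10=+1→##./##./##./...; V12=+1→##./.##/.##/...; V20=+1→##./.#./##./#..; V22=+1→##./.#./.##/..#
ply 3, H at ###/.##/.#./... | H30=-1→###/.##/.#./##.*; H31=-1→###/.##/.#./.##
ply 4, V at ###/.##/.#./##. | V10=+1→###/###/##./##.*; V22=+1→###/.##/.##/###
ply 5: ###/###/##./##. is terminal -1 (H); from .../.#./.#./... depth 7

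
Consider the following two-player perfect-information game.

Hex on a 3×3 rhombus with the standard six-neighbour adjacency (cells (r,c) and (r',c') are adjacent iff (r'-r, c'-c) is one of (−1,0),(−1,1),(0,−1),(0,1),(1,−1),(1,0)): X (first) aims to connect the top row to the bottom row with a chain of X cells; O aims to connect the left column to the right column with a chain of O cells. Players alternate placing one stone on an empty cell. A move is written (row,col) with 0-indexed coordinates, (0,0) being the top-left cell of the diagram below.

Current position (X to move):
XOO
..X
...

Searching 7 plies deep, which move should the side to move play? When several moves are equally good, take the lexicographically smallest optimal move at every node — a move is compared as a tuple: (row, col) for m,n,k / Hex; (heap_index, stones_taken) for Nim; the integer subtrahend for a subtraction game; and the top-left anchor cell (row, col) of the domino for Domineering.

X's best at [XOO/..X/...]: (1,0)

[XOO/..X/...] X move#1: (1,0):+1/XOO/X.X/...*, (1,1):-1/XOO/.XX/..., (2,0):-1/XOO/..X/X.., (2,1):-1/XOO/..X/.X., (2,2):-1/XOO/..X/..X
[XOO/X.X/...] O move#2: (1,1):-1/XOO/XOX/...*, (2,0):-1/XOO/X.X/O.., (2,1):-1/XOO/X.X/.O., (2,2):-1/XOO/X.X/..O
[XOO/XOX/...] X move#3: (2,0):+1/XOO/XOX/X..*, (2,1):-1/XOO/XOX/.X., (2,2):-1/XOO/XOX/..X
[XOO/XOX/X..] end (terminal -1, O#4); searched XOO/..X/... to 7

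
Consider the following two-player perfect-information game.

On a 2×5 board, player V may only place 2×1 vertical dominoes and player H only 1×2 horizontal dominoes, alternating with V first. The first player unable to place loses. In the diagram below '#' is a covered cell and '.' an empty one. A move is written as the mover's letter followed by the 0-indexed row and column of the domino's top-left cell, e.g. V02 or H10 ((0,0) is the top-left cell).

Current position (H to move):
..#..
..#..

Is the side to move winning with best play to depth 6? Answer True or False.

H winning at [..#../..#..]: False

ply 1, H at ..#../..#.. | H00=-1→###../..#..*; H03=-1→..###/..#..; H10=-1→..#../###..; H13=-1→..#../..###
ply 2, V at ###../..#.. | V03=+1→####./..##.*; V04=+1→###.#/..#.#
ply 3, H at ####./..##. | H10=-1→####./####.*
ply 4, V at ####./####. | V04=+1→#####/#####*
ply 5: #####/##### is terminal -1 (H); from ..#../..#.. depth 6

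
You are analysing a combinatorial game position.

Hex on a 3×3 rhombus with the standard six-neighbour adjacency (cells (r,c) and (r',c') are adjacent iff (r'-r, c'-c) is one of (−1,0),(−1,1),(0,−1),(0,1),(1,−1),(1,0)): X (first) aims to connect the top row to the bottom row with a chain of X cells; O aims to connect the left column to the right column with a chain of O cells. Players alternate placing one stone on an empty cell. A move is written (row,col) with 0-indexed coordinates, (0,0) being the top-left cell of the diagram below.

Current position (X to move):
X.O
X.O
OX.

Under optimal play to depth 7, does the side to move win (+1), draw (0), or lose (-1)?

[X.O/X.O/OX.] X move#1: (0,1):-1/XXO/X.O/OX., (1,1):+1/X.O/XXO/OX.*, (2,2):-1/X.O/X.O/OXX
[X.O/XXO/OX.] end (terminal -1, O#2); searched X.O/X.O/OX. to 7

value(X.O/X.O/OX., X) = +1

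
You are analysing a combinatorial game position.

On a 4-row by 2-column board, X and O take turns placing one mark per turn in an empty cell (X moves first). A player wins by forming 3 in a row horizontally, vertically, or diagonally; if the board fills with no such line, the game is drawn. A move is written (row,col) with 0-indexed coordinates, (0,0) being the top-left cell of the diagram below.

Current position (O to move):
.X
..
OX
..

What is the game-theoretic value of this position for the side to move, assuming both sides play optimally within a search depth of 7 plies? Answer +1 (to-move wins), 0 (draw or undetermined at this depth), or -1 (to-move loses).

[.X/../OX/..] O move#1: (0,0):-1/OX/../OX/.., (1,0):-1/.X/O./OX/.., (1,1):+0/.X/.O/OX/..*, (3,0):-1/.X/../OX/O., (3,1):-1/.X/../OX/.O
[.X/.O/OX/..] X move#2: (0,0):+0/XX/.O/OX/..*, (1,0):+0/.X/XO/OX/.., (3,0):+0/.X/.O/OX/X., (3,1):-1/.X/.O/OX/.X
[XX/.O/OX/..] O move#3: (1,0):+0/XX/OO/OX/..*, (3,0):+0/XX/.O/OX/O., (3,1):+0/XX/.O/OX/.O
[XX/OO/OX/..] X move#4: (3,0):+0/XX/OO/OX/X.*, (3,1):-1/XX/OO/OX/.X
[XX/OO/OX/X.] O move#5: (3,1):+0/XX/OO/OX/XO*
[XX/OO/OX/XO] end (terminal +0, X#6); searched .X/../OX/.. to 7

value(.X/../OX/.., O) = 0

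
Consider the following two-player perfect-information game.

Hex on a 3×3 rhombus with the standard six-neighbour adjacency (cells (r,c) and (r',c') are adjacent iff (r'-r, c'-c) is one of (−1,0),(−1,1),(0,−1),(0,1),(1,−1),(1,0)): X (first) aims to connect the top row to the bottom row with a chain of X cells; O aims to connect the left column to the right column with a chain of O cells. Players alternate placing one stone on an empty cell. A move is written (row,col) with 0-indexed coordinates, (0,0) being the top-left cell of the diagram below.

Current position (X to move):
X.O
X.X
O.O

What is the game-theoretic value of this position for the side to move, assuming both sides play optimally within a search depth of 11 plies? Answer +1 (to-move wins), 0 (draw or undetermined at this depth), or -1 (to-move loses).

[X.O/X.X/O.O] X move#1: (0,1):-1/XXO/X.X/O.O*, (1,1):-1/X.O/XXX/O.O, (2,1):-1/X.O/X.X/OXO
[XXO/X.X/O.O] O move#2: (1,1):+1/XXO/XOX/O.O*, (2,1):+1/XXO/X.X/OOO
[XXO/XOX/O.O] end (terminal -1, X#3); searched X.O/X.X/O.O to 11

value(X.O/X.X/O.O, X) = -1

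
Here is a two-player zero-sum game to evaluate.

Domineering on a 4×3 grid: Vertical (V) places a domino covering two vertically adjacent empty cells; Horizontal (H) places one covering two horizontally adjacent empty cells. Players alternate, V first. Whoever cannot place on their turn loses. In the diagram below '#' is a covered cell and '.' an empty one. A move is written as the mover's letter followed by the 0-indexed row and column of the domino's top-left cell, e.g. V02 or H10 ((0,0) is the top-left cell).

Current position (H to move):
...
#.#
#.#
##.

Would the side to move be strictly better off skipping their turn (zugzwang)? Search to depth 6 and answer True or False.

zugzwang(.../#.#/#.#/##., H) = False

p1 H@[.../#.#/#.#/##.]: H00[##./#.#/#.#/##.]-1* H01[.##/#.#/#.#/##.]-1
p2 V@[##./#.#/#.#/##.]: V11[##./###/###/##.]+1*
p3 H@[##./###/###/##.] terminal -1; root [.../#.#/#.#/##.] d6
pass branch (V moves first from the same position):
  | p1 V@[.../#.#/#.#/##.]: V01[.#./###/#.#/##.]+1* V11[.../###/###/##.]-1
  | p2 H@[.#./###/#.#/##.] terminal -1; root [.../#.#/#.#/##.] d6
H moving scores -1; H passing scores -1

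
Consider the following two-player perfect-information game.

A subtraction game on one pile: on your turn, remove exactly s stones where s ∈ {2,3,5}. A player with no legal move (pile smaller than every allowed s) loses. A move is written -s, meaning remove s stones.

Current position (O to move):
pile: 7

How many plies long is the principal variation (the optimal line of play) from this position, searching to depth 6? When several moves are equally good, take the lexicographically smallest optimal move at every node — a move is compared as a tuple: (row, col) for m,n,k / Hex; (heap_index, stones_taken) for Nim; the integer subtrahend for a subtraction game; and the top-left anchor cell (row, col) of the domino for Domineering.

[7] O move#1: -2:-1/5*, -3:-1/4, -5:-1/2
[5] X move#2: -2:-1/3, -3:-1/2, -5:+1/0*
[0] end (terminal -1, O#3); searched 7 to 6

PV length from [7]: 2 plies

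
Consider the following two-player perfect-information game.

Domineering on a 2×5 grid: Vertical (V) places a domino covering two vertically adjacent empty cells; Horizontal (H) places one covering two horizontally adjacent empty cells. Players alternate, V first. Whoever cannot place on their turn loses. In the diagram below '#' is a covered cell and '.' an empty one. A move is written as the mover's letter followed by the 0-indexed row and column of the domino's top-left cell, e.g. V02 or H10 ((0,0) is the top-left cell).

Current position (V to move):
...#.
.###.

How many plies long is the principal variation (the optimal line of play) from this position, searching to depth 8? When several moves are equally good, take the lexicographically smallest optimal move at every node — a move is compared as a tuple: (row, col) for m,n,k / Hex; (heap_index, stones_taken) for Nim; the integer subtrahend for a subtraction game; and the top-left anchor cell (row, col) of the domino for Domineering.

PV length from [...#./.###.]: 3 plies

p1 V@[...#./.###.]: V00[#..#./####.]+1* V04[...##/.####]-1
p2 H@[#..#./####.]: H01[####./####.]-1*
p3 V@[####./####.]: V04[#####/#####]+1*
p4 H@[#####/#####] terminal -1; root [...#./.###.] d8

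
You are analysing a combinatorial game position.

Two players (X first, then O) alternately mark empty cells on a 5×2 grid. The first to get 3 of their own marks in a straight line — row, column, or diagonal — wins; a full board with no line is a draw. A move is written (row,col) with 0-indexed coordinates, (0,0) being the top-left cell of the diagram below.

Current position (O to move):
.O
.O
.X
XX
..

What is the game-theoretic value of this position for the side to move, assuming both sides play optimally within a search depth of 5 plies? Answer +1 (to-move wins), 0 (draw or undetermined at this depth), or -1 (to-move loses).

value(.O/.O/.X/XX/.., O) = -1

ply 1, O at .O/.O/.X/XX/.. | (0,0)=-1→OO/.O/.X/XX/..*; (1,0)=-1→.O/OO/.X/XX/..; (2,0)=-1→.O/.O/OX/XX/..; (4,0)=-1→.O/.O/.X/XX/O.; (4,1)=-1→.O/.O/.X/XX/.O
ply 2, X at OO/.O/.X/XX/.. | (1,0)=+1→OO/XO/.X/XX/..*; (2,0)=+1→OO/.O/XX/XX/..; (4,0)=+1→OO/.O/.X/XX/X.; (4,1)=+1→OO/.O/.X/XX/.X
ply 3, O at OO/XO/.X/XX/.. | (2,0)=-1→OO/XO/OX/XX/..*; (4,0)=-1→OO/XO/.X/XX/O.; (4,1)=-1→OO/XO/.X/XX/.O
ply 4, X at OO/XO/OX/XX/.. | (4,0)=+0→OO/XO/OX/XX/X.; (4,1)=+1→OO/XO/OX/XX/.X*
ply 5: OO/XO/OX/XX/.X is terminal -1 (O); from .O/.O/.X/XX/.. depth 5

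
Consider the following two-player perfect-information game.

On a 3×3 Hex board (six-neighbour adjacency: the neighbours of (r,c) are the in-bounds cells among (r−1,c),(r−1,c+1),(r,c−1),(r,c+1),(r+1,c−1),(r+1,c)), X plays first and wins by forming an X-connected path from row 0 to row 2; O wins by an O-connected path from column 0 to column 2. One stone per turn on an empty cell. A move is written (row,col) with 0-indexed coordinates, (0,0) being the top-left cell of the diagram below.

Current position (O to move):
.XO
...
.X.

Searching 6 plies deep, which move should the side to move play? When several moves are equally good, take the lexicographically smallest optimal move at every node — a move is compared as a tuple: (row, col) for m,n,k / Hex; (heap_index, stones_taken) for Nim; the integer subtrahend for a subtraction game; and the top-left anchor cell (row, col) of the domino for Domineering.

p1 O@[.XO/.../.X.]: (0,0)[OXO/.../.X.]-1 (1,0)[.XO/O../.X.]-1 (1,1)[.XO/.O./.X.]+1* (1,2)[.XO/..O/.X.]-1 (2,0)[.XO/.../OX.]-1 (2,2)[.XO/.../.XO]-1
p2 X@[.XO/.O./.X.]: (0,0)[XXO/.O./.X.]-1* (1,0)[.XO/XO./.X.]-1 (1,2)[.XO/.OX/.X.]-1 (2,0)[.XO/.O./XX.]-1 (2,2)[.XO/.O./.XX]-1
p3 O@[XXO/.O./.X.]: (1,0)[XXO/OO./.X.]+1* (1,2)[XXO/.OO/.X.]+1 (2,0)[XXO/.O./OX.]+1 (2,2)[XXO/.O./.XO]+1
p4 X@[XXO/OO./.X.] terminal -1; root [.XO/.../.X.] d6

O's best at [.XO/.../.X.]: (1,1)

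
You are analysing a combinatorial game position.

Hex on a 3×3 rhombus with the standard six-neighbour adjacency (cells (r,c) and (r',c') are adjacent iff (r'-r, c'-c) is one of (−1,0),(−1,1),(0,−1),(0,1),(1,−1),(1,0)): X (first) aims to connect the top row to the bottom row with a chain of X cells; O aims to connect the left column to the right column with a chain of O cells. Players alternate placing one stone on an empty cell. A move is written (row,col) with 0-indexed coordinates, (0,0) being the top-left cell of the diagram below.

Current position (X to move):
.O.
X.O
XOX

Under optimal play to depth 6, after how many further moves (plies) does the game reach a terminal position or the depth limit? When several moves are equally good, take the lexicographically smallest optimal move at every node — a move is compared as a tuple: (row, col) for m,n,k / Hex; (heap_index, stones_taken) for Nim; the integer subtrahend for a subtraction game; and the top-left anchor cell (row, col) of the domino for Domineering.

ply 1, X at .O./X.O/XOX | (0,0)=+1→XO./X.O/XOX*; (0,2)=+1→.OX/X.O/XOX; (1,1)=+1→.O./XXO/XOX
ply 2: XO./X.O/XOX is terminal -1 (O); from .O./X.O/XOX depth 6

PV length from [.O./X.O/XOX]: 1 ply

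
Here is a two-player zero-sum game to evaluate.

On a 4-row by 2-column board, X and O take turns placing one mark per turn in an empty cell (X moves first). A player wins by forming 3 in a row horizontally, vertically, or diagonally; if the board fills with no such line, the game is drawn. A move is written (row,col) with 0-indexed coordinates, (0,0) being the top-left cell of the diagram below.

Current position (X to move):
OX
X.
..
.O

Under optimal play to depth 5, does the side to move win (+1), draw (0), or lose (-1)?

ply 1, X at OX/X./../.O | (1,1)=+0→OX/XX/../.O*; (2,0)=+0→OX/X./X./.O; (2,1)=+0→OX/X./.X/.O; (3,0)=+0→OX/X./../XO
ply 2, O at OX/XX/../.O | (2,0)=-1→OX/XX/O./.O; (2,1)=+0→OX/XX/.O/.O*; (3,0)=-1→OX/XX/../OO
ply 3, X at OX/XX/.O/.O | (2,0)=+0→OX/XX/XO/.O*; (3,0)=+0→OX/XX/.O/XO
ply 4, O at OX/XX/XO/.O | (3,0)=+0→OX/XX/XO/OO*
ply 5: OX/XX/XO/OO is terminal +0 (X); from OX/X./../.O depth 5

value(OX/X./../.O, X) = 0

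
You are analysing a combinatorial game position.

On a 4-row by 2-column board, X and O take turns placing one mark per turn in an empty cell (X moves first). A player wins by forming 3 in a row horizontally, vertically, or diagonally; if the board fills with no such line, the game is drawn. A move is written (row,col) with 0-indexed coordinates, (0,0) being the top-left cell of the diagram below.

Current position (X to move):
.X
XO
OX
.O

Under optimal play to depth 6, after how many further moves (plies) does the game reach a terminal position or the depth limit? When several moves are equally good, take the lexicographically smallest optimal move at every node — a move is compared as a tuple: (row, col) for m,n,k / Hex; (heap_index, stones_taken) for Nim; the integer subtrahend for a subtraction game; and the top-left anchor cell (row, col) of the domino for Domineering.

PV length from [.X/XO/OX/.O]: 2 plies

[.X/XO/OX/.O] X move#1: (0,0):+0/XX/XO/OX/.O*, (3,0):+0/.X/XO/OX/XO
[XX/XO/OX/.O] O move#2: (3,0):+0/XX/XO/OX/OO*
[XX/XO/OX/OO] end (terminal +0, X#3); searched .X/XO/OX/.O to 6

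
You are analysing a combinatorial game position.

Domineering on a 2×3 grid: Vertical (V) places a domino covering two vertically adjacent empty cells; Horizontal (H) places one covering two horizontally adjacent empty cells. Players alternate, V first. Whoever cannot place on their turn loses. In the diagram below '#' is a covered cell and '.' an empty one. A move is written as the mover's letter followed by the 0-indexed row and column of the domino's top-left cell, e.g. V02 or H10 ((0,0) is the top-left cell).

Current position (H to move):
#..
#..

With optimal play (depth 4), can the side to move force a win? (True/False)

H winning at [#../#..]: True

ply 1, H at #../#.. | H01=+1→###/#..*; H11=+1→#../###
ply 2: ###/#.. is terminal -1 (V); from #../#.. depth 4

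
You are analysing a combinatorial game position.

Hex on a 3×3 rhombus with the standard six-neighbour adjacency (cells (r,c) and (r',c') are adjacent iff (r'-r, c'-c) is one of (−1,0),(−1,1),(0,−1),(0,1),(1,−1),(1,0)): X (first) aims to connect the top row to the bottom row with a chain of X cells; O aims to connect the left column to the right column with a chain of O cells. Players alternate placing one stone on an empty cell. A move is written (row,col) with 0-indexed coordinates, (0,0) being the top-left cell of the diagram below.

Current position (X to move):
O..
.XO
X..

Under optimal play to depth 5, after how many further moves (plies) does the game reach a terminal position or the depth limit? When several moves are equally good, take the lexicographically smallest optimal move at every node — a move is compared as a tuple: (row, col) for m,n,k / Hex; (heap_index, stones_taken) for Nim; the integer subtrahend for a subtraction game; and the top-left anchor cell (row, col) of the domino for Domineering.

ply 1, X at O../.XO/X.. | (0,1)=+1→OX./.XO/X..*; (0,2)=+1→O.X/.XO/X..; (1,0)=+1→O../XXO/X..; (2,1)=+1→O../.XO/XX.; (2,2)=+1→O../.XO/X.X
ply 2: OX./.XO/X.. is terminal -1 (O); from O../.XO/X.. depth 5

PV length from [O../.XO/X..]: 1 ply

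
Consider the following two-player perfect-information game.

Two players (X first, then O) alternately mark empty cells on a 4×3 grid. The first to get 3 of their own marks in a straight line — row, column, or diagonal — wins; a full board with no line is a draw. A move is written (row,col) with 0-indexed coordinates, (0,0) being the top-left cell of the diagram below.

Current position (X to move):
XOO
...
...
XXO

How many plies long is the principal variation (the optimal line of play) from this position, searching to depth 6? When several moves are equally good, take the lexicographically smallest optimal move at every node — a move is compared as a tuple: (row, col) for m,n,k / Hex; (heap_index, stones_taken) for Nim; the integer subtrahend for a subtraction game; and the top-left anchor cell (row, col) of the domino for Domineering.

[XOO/.../.../XXO] X move#1: (1,0):+1/XOO/X../.../XXO*, (1,1):+1/XOO/.X./.../XXO, (1,2):-1/XOO/..X/.../XXO, (2,0):+1/XOO/.../X../XXO, (2,1):+1/XOO/.../.X./XXO, (2,2):-1/XOO/.../..X/XXO
[XOO/X../.../XXO] O move#2: (1,1):-1/XOO/XO./.../XXO*, (1,2):-1/XOO/X.O/.../XXO, (2,0):-1/XOO/X../O../XXO, (2,1):-1/XOO/X../.O./XXO, (2,2):-1/XOO/X../..O/XXO
[XOO/XO./.../XXO] X move#3: (1,2):-1/XOO/XOX/.../XXO, (2,0):+1/XOO/XO./X../XXO*, (2,1):-1/XOO/XO./.X./XXO, (2,2):-1/XOO/XO./..X/XXO
[XOO/XO./X../XXO] end (terminal -1, O#4); searched XOO/.../.../XXO to 6

PV length from [XOO/.../.../XXO]: 3 plies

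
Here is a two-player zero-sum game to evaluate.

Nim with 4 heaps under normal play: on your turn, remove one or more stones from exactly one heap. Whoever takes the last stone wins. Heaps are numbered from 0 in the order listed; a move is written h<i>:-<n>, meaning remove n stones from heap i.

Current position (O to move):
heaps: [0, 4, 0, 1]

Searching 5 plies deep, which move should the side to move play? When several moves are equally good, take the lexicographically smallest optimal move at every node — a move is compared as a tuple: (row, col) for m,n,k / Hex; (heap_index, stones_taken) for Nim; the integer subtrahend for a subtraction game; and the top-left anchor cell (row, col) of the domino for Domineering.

O's best at [(0,4,0,1)]: h1:-3

ply 1, O at (0,4,0,1) | h1:-1=-1→(0,3,0,1); h1:-2=-1→(0,2,0,1); h1:-3=+1→(0,1,0,1)*; h1:-4=-1→(0,0,0,1); h3:-1=-1→(0,4,0,0)
ply 2, X at (0,1,0,1) | h1:-1=-1→(0,0,0,1)*; h3:-1=-1→(0,1,0,0)
ply 3, O at (0,0,0,1) | h3:-1=+1→(0,0,0,0)*
ply 4: (0,0,0,0) is terminal -1 (X); from (0,4,0,1) depth 5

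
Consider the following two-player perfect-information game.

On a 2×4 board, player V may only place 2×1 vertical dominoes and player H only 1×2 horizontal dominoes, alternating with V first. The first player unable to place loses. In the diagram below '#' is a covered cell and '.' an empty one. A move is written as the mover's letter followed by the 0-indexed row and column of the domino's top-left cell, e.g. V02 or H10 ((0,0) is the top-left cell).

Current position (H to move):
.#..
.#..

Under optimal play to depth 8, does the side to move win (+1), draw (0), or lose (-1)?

value(.#../.#.., H) = +1

p1 H@[.#../.#..]: H02[.###/.#..]+1* H12[.#../.###]+1
p2 V@[.###/.#..]: V00[####/##..]-1*
p3 H@[####/##..]: H12[####/####]+1*
p4 V@[####/####] terminal -1; root [.#../.#..] d8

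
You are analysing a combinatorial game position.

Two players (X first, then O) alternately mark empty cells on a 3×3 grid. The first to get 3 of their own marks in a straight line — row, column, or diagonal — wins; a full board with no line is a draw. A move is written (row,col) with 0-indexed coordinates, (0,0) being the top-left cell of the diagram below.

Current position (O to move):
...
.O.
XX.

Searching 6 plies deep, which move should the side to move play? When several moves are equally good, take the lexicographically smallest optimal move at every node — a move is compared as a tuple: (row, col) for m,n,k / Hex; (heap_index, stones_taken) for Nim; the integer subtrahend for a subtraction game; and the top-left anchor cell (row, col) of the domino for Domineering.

p1 O@[.../.O./XX.]: (0,0)[O../.O./XX.]-1 (0,1)[.O./.O./XX.]-1 (0,2)[..O/.O./XX.]-1 (1,0)[.../OO./XX.]-1 (1,2)[.../.OO/XX.]-1 (2,2)[.../.O./XXO]+0*
p2 X@[.../.O./XXO]: (0,0)[X../.O./XXO]+0* (0,1)[.X./.O./XXO]-1 (0,2)[..X/.O./XXO]-1 (1,0)[.../XO./XXO]-1 (1,2)[.../.OX/XXO]-1
p3 O@[X../.O./XXO]: (0,1)[XO./.O./XXO]-1 (0,2)[X.O/.O./XXO]-1 (1,0)[X../OO./XXO]+0* (1,2)[X../.OO/XXO]-1
p4 X@[X../OO./XXO]: (0,1)[XX./OO./XXO]-1 (0,2)[X.X/OO./XXO]-1 (1,2)[X../OOX/XXO]+0*
p5 O@[X../OOX/XXO]: (0,1)[XO./OOX/XXO]+0* (0,2)[X.O/OOX/XXO]+0
p6 X@[XO./OOX/XXO]: (0,2)[XOX/OOX/XXO]+0*
p7 O@[XOX/OOX/XXO] terminal +0; root [.../.O./XX.] d6

O's best at [.../.O./XX.]: (2,2)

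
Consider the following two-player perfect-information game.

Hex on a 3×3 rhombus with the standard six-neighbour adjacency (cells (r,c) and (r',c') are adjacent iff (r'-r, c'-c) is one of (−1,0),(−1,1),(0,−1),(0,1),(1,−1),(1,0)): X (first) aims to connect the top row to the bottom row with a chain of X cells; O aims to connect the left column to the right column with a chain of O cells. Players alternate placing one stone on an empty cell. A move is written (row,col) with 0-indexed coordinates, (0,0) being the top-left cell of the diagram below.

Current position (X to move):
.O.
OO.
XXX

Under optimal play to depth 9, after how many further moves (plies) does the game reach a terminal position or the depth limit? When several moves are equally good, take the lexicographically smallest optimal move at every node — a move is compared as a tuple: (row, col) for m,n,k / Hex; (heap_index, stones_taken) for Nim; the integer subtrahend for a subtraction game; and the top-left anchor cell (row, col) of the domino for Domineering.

p1 X@[.O./OO./XXX]: (0,0)[XO./OO./XXX]-1* (0,2)[.OX/OO./XXX]-1 (1,2)[.O./OOX/XXX]-1
p2 O@[XO./OO./XXX]: (0,2)[XOO/OO./XXX]+1* (1,2)[XO./OOO/XXX]+1
p3 X@[XOO/OO./XXX] terminal -1; root [.O./OO./XXX] d9

PV length from [.O./OO./XXX]: 2 plies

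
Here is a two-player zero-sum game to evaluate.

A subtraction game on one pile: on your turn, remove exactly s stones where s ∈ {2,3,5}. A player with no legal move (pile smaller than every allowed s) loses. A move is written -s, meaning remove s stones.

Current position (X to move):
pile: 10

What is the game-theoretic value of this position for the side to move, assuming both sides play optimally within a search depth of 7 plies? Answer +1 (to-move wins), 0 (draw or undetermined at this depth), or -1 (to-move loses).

ply 1, X at 10 | -2=+1→8*; -3=+1→7; -5=-1→5
ply 2, O at 8 | -2=-1→6*; -3=-1→5; -5=-1→3
ply 3, X at 6 | -2=-1→4; -3=-1→3; -5=+1→1*
ply 4: 1 is terminal -1 (O); from 10 depth 7

value(10, X) = +1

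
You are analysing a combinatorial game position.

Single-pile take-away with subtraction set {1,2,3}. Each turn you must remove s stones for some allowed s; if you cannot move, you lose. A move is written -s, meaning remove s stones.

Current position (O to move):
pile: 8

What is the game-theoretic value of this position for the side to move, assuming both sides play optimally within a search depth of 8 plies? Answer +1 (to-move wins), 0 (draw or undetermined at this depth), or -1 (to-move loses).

[8] O move#1: -1:-1/7*, -2:-1/6, -3:-1/5
[7] X move#2: -1:-1/6, -2:-1/5, -3:+1/4*
[4] O move#3: -1:-1/3*, -2:-1/2, -3:-1/1
[3] X move#4: -1:-1/2, -2:-1/1, -3:+1/0*
[0] end (terminal -1, O#5); searched 8 to 8

value(8, O) = -1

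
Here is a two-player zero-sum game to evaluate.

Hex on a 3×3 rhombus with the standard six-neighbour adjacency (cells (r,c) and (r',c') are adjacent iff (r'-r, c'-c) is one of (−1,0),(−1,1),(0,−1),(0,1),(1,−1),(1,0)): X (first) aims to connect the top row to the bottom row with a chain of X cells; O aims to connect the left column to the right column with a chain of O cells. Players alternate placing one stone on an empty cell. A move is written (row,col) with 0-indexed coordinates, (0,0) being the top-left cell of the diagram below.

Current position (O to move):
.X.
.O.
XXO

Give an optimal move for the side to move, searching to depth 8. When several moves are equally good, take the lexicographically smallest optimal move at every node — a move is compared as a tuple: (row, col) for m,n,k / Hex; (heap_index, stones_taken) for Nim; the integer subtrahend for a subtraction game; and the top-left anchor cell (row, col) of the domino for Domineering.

O's best at [.X./.O./XXO]: (1,0)

p1 O@[.X./.O./XXO]: (0,0)[OX./.O./XXO]-1 (0,2)[.XO/.O./XXO]-1 (1,0)[.X./OO./XXO]+1* (1,2)[.X./.OO/XXO]-1
p2 X@[.X./OO./XXO]: (0,0)[XX./OO./XXO]-1* (0,2)[.XX/OO./XXO]-1 (1,2)[.X./OOX/XXO]-1
p3 O@[XX./OO./XXO]: (0,2)[XXO/OO./XXO]+1* (1,2)[XX./OOO/XXO]+1
p4 X@[XXO/OO./XXO] terminal -1; root [.X./.O./XXO] d8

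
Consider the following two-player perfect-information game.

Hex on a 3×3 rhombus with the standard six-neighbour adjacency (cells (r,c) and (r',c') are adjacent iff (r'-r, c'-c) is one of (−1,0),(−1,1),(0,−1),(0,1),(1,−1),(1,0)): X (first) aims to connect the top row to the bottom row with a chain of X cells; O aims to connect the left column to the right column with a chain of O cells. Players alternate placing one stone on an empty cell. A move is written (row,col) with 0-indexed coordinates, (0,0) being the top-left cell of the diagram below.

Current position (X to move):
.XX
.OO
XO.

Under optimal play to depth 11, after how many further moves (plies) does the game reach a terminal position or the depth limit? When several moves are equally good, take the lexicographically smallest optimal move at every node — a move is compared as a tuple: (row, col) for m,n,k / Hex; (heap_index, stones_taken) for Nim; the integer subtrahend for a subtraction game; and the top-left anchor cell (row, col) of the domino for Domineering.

p1 X@[.XX/.OO/XO.]: (0,0)[XXX/.OO/XO.]-1 (1,0)[.XX/XOO/XO.]+1* (2,2)[.XX/.OO/XOX]-1
p2 O@[.XX/XOO/XO.] terminal -1; root [.XX/.OO/XO.] d11

PV length from [.XX/.OO/XO.]: 1 ply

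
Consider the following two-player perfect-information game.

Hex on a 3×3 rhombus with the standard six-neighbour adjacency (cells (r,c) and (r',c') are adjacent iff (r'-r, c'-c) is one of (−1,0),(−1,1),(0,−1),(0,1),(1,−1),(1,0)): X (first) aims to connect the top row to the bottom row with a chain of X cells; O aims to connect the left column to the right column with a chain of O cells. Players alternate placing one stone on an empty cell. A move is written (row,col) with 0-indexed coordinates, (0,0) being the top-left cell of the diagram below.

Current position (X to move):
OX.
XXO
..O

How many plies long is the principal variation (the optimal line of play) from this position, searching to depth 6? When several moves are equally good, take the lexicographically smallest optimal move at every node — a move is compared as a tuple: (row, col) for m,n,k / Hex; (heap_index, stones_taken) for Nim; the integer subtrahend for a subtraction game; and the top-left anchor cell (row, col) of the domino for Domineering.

PV length from [OX./XXO/..O]: 3 plies

ply 1, X at OX./XXO/..O | (0,2)=+1→OXX/XXO/..O*; (2,0)=+1→OX./XXO/X.O; (2,1)=+1→OX./XXO/.XO
ply 2, O at OXX/XXO/..O | (2,0)=-1→OXX/XXO/O.O*; (2,1)=-1→OXX/XXO/.OO
ply 3, X at OXX/XXO/O.O | (2,1)=+1→OXX/XXO/OXO*
ply 4: OXX/XXO/OXO is terminal -1 (O); from OX./XXO/..O depth 6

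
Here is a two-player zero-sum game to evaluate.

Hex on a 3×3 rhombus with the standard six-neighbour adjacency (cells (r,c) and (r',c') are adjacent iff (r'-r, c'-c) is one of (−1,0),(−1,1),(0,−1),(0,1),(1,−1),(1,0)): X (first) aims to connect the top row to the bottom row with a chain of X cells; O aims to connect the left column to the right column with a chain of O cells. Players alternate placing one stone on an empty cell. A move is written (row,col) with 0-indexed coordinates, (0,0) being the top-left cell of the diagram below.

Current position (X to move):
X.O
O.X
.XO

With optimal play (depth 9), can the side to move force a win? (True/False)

[X.O/O.X/.XO] X move#1: (0,1):-1/XXO/O.X/.XO*, (1,1):-1/X.O/OXX/.XO, (2,0):-1/X.O/O.X/XXO
[XXO/O.X/.XO] O move#2: (1,1):+1/XXO/OOX/.XO*, (2,0):-1/XXO/O.X/OXO
[XXO/OOX/.XO] end (terminal -1, X#3); searched X.O/O.X/.XO to 9

X winning at [X.O/O.X/.XO]: False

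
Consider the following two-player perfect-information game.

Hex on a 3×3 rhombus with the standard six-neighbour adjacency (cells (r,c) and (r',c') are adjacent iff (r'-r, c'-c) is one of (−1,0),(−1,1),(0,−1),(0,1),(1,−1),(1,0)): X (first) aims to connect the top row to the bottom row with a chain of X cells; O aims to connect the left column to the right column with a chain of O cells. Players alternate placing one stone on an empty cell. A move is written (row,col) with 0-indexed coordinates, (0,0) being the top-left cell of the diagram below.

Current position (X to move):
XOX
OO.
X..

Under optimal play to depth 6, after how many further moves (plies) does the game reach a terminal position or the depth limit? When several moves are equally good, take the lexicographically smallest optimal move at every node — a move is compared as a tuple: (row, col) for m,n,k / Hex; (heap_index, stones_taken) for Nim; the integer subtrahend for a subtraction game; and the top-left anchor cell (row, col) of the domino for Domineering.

PV length from [XOX/OO./X..]: 3 plies

p1 X@[XOX/OO./X..]: (1,2)[XOX/OOX/X..]+1* (2,1)[XOX/OO./XX.]-1 (2,2)[XOX/OO./X.X]-1
p2 O@[XOX/OOX/X..]: (2,1)[XOX/OOX/XO.]-1* (2,2)[XOX/OOX/X.O]-1
p3 X@[XOX/OOX/XO.]: (2,2)[XOX/OOX/XOX]+1*
p4 O@[XOX/OOX/XOX] terminal -1; root [XOX/OO./X..] d6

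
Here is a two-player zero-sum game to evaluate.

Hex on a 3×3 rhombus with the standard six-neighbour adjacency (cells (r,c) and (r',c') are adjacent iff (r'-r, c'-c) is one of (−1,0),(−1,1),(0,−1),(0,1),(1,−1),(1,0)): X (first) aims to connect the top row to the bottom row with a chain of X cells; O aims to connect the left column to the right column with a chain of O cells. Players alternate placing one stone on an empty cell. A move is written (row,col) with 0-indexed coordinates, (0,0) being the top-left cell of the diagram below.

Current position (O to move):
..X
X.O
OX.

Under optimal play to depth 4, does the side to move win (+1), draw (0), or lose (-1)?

value(..X/X.O/OX., O) = +1

ply 1, O at ..X/X.O/OX. | (0,0)=-1→O.X/X.O/OX.; (0,1)=-1→.OX/X.O/OX.; (1,1)=+1→..X/XOO/OX.*; (2,2)=-1→..X/X.O/OXO
ply 2: ..X/XOO/OX. is terminal -1 (X); from ..X/X.O/OX. depth 4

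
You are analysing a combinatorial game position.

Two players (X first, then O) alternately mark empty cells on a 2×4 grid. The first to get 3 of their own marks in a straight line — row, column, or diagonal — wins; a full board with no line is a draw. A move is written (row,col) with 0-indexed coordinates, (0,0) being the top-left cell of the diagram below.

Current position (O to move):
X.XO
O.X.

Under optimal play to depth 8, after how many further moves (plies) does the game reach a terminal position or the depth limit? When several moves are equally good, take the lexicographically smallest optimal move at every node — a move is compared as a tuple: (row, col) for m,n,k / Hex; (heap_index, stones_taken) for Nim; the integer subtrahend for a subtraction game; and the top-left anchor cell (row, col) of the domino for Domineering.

PV length from [X.XO/O.X.]: 3 plies

ply 1, O at X.XO/O.X. | (0,1)=+0→XOXO/O.X.*; (1,1)=-1→X.XO/OOX.; (1,3)=-1→X.XO/O.XO
ply 2, X at XOXO/O.X. | (1,1)=+0→XOXO/OXX.*; (1,3)=+0→XOXO/O.XX
ply 3, O at XOXO/OXX. | (1,3)=+0→XOXO/OXXO*
ply 4: XOXO/OXXO is terminal +0 (X); from X.XO/O.X. depth 8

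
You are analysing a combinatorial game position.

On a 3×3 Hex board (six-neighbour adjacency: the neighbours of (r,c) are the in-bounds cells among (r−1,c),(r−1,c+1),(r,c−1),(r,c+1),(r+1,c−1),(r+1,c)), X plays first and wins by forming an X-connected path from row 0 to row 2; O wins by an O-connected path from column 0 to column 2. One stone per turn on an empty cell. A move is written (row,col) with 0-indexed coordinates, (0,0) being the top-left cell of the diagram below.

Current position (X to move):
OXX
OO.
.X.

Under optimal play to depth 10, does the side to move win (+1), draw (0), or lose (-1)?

ply 1, X at OXX/OO./.X. | (1,2)=+1→OXX/OOX/.X.*; (2,0)=-1→OXX/OO./XX.; (2,2)=-1→OXX/OO./.XX
ply 2: OXX/OOX/.X. is terminal -1 (O); from OXX/OO./.X. depth 10

value(OXX/OO./.X., X) = +1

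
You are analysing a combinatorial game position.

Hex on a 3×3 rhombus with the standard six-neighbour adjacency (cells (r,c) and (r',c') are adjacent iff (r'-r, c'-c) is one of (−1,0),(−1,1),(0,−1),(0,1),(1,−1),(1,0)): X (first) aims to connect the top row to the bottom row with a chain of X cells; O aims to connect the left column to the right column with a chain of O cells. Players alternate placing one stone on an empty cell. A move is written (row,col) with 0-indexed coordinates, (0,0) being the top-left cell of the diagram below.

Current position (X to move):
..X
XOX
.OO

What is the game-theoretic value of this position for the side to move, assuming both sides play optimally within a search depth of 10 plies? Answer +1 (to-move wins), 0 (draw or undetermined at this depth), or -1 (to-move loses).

value(..X/XOX/.OO, X) = +1

ply 1, X at ..X/XOX/.OO | (0,0)=-1→X.X/XOX/.OO; (0,1)=-1→.XX/XOX/.OO; (2,0)=+1→..X/XOX/XOO*
ply 2, O at ..X/XOX/XOO | (0,0)=-1→O.X/XOX/XOO*; (0,1)=-1→.OX/XOX/XOO
ply 3, X at O.X/XOX/XOO | (0,1)=+1→OXX/XOX/XOO*
ply 4: OXX/XOX/XOO is terminal -1 (O); from ..X/XOX/.OO depth 10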